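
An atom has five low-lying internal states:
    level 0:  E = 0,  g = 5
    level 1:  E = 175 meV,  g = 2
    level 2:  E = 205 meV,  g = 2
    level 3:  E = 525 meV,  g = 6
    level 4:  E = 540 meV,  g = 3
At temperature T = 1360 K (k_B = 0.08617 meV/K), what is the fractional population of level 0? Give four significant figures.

k_BT = 0.08617 × 1360 K = 117.191 meV.
Eᵢ/kT = 0, 1.49329, 1.74928, 4.47987, 4.60786.
Z = Σ gᵢe^(−Eᵢ/kT) = 5·e^(−0) + 2·e^(−1.49329) + 2·e^(−1.74928) + 6·e^(−4.47987) + 3·e^(−4.60786) = 5.00000 + 0.449265 + 0.347798 + 0.0680093 + 0.0299194 = 5.89499.
P₀ = g₀ e^(−E₀/kT) / Z = 5.00000/5.89499 = 0.8482.

0.8482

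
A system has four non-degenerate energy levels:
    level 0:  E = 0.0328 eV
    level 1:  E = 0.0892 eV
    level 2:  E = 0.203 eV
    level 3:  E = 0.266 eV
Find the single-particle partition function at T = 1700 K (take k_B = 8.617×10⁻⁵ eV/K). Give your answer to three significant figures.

k_BT = 8.617×10⁻⁵ × 1700 K = 0.14649 eV.
Eᵢ/kT = 0.22391, 0.60892, 1.3858, 1.8158.
Z = Σ e^(−Eᵢ/kT) = e^(−0.22391) + e^(−0.60892) + e^(−1.3858) + e^(−1.8158) = 0.79939 + 0.54394 + 0.25012 + 0.16271 = 1.7562.

Z = 1.76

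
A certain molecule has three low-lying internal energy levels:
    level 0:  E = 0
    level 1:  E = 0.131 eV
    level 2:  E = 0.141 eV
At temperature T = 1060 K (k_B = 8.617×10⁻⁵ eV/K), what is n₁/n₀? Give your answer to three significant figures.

0.238

k_BT = 8.617×10⁻⁵ × 1060 K = 0.091340 eV.
n₁/n₀ = exp[−(E₁−E₀)/kT] = exp(−(0.131 eV)/(0.091340 eV)) = exp(-1.4342) = 0.238.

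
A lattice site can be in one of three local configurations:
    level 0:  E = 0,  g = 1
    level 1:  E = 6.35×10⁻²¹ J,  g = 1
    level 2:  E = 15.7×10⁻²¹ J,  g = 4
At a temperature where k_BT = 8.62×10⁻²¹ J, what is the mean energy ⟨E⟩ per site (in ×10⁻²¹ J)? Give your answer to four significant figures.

6.210 ×10⁻²¹ J

Eᵢ/kT = 0, 0.736659, 1.82135.
Z = Σ gᵢe^(−Eᵢ/kT) = 1·e^(−0) + 1·e^(−0.736659) + 4·e^(−1.82135) = 1.00000 + 0.478711 + 0.647229 = 2.12594.
⟨E⟩ = Σ Eᵢ gᵢe^(−Eᵢ/kT) / Z = (0·1.00000 + 6.35·0.478711 + 15.7·0.647229) / 2.12594 = 6.210 ×10⁻²¹ J.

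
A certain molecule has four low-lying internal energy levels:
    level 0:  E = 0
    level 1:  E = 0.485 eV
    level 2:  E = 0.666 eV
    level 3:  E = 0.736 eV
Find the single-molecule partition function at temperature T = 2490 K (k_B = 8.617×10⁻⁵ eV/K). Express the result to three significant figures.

k_BT = 8.617×10⁻⁵ × 2490 K = 0.21456 eV.
Eᵢ/kT = 0, 2.2604, 3.1040, 3.4303.
Z = Σ e^(−Eᵢ/kT) = e^(−0) + e^(−2.2604) + e^(−3.1040) + e^(−3.4303) = 1.0000 + 0.10431 + 0.044869 + 0.032377 = 1.1816.

Z = 1.18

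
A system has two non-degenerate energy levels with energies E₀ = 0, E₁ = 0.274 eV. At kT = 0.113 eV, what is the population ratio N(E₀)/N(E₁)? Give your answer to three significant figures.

n₀/n₁ = exp[−(E₀−E₁)/kT] = exp(−(-0.274 eV)/(0.113 eV)) = exp(2.4248) = 11.3.

11.3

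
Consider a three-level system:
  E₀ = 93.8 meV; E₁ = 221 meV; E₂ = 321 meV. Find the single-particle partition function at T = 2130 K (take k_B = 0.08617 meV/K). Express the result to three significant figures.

k_BT = 0.08617 × 2130 K = 183.54 meV.
Eᵢ/kT = 0.51106, 1.2041, 1.7489.
Z = Σ e^(−Eᵢ/kT) = e^(−0.51106) + e^(−1.2041) + e^(−1.7489) = 0.59986 + 0.29996 + 0.17397 = 1.0738.

Z = 1.07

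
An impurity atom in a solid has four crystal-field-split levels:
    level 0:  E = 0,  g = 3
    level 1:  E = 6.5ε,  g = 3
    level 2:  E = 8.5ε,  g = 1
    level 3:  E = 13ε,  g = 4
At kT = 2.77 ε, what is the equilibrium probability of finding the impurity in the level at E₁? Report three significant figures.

Eᵢ/kT = 0, 2.3466, 3.0686, 4.6931.
Z = Σ gᵢe^(−Eᵢ/kT) = 3·e^(−0) + 3·e^(−2.3466) + 1·e^(−3.0686) + 4·e^(−4.6931) = 3.0000 + 0.28708 + 0.046486 + 0.036633 = 3.3702.
P₁ = g₁ e^(−E₁/kT) / Z = 0.28708/3.3702 = 0.0852.

0.0852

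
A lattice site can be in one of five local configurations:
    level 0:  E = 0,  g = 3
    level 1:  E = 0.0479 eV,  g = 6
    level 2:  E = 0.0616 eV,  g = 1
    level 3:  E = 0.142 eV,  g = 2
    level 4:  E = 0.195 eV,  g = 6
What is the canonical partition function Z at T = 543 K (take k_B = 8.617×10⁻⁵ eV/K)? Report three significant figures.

k_BT = 8.617×10⁻⁵ × 543 K = 0.046790 eV.
Eᵢ/kT = 0, 1.0237, 1.3165, 3.0348, 4.1676.
Z = Σ gᵢe^(−Eᵢ/kT) = 3·e^(−0) + 6·e^(−1.0237) + 1·e^(−1.3165) + 2·e^(−3.0348) + 6·e^(−4.1676) = 3.0000 + 2.1556 + 0.26807 + 0.096169 + 0.092936 = 5.6128.

Z = 5.61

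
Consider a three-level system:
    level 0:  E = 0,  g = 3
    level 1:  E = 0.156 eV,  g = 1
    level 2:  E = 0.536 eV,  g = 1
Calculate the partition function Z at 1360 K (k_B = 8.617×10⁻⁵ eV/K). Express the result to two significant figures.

k_BT = 8.617×10⁻⁵ × 1360 K = 0.1172 eV.
Eᵢ/kT = 0, 1.331, 4.573.
Z = Σ gᵢe^(−Eᵢ/kT) = 3·e^(−0) + 1·e^(−1.331) + 1·e^(−4.573) = 3.000 + 0.2642 + 0.01033 = 3.275.

Z = 3.3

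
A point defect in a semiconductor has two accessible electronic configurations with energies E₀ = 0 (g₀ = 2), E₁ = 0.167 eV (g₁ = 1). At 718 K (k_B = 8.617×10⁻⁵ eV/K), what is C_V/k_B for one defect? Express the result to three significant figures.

k_BT = 8.617×10⁻⁵ × 718 K = 0.061870 eV.
Eᵢ/kT = 0, 2.6992.
Z = Σ gᵢe^(−Eᵢ/kT) = 2·e^(−0) + 1·e^(−2.6992) = 2.0000 + 0.067259 = 2.0673.
⟨E⟩ = 0.0054333 eV, ⟨E²⟩ = 0.00090736 eV².
C_V/k_B = (⟨E²⟩ − ⟨E⟩²)/(kT)² = (0.00090736 − 0.000029521)/0.0038279 = 0.229.

0.229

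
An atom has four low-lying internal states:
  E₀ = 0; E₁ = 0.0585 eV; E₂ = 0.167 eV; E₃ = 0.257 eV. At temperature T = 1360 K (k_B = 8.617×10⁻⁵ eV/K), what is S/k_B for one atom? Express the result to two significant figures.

1.1

k_BT = 8.617×10⁻⁵ × 1360 K = 0.1172 eV.
Eᵢ/kT = 0, 0.4991, 1.425, 2.193.
Z = Σ e^(−Eᵢ/kT) = e^(−0) + e^(−0.4991) + e^(−1.425) + e^(−2.193) = 1.000 + 0.6071 + 0.2405 + 0.1116 = 1.959.
⟨E⟩ = Σ EᵢPᵢ = 0.05327 eV.
S/k_B = ln Z + ⟨E⟩/kT = ln(1.959) + 0.05327/0.1172 = 0.6724 + 0.4545 = 1.1.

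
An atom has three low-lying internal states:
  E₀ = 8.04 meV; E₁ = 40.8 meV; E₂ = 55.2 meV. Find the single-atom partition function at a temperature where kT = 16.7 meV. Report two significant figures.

Eᵢ/kT = 0.4814, 2.443, 3.305.
Z = Σ e^(−Eᵢ/kT) = e^(−0.4814) + e^(−2.443) + e^(−3.305) = 0.6179 + 0.08690 + 0.03670 = 0.7415.

Z = 0.74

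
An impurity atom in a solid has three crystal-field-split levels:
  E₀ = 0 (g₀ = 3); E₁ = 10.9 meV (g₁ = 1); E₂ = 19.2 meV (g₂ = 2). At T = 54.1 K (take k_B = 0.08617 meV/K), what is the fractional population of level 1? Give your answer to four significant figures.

0.03084

k_BT = 0.08617 × 54.1 K = 4.66180 meV.
Eᵢ/kT = 0, 2.33815, 4.11858.
Z = Σ gᵢe^(−Eᵢ/kT) = 3·e^(−0) + 1·e^(−2.33815) + 2·e^(−4.11858) = 3.00000 + 0.0965060 + 0.0325352 = 3.12904.
P₁ = g₁ e^(−E₁/kT) / Z = 0.0965060/3.12904 = 0.03084.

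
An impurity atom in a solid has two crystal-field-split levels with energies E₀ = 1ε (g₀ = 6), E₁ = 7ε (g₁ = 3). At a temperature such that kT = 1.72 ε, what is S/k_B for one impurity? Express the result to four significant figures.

Eᵢ/kT = 0.581395, 4.06977.
Z = Σ gᵢe^(−Eᵢ/kT) = 6·e^(−0.581395) + 3·e^(−4.06977) = 3.35471 + 0.0512440 = 3.40595.
⟨E⟩ = Σ EᵢPᵢ = 1.09027 ε.
S/k_B = ln Z + ⟨E⟩/kT = ln(3.40595) + 1.09027/1.72 = 1.22552 + 0.633878 = 1.859.

1.859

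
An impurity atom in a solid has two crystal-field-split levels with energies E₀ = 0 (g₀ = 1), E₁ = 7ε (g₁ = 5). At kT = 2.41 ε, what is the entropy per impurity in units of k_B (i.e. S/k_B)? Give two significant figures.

0.87

Eᵢ/kT = 0, 2.905.
Z = Σ gᵢe^(−Eᵢ/kT) = 1·e^(−0) + 5·e^(−2.905) = 1.000 + 0.2737 = 1.274.
⟨E⟩ = Σ EᵢPᵢ = 1.504 ε.
S/k_B = ln Z + ⟨E⟩/kT = ln(1.274) + 1.504/2.41 = 0.2422 + 0.6241 = 0.87.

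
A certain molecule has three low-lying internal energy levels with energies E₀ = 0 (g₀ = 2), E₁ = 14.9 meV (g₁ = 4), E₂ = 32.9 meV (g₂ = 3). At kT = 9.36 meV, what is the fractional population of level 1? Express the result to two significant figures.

0.28

Eᵢ/kT = 0, 1.592, 3.515.
Z = Σ gᵢe^(−Eᵢ/kT) = 2·e^(−0) + 4·e^(−1.592) + 3·e^(−3.515) = 2.000 + 0.8141 + 0.08924 = 2.903.
P₁ = g₁ e^(−E₁/kT) / Z = 0.8141/2.903 = 0.28.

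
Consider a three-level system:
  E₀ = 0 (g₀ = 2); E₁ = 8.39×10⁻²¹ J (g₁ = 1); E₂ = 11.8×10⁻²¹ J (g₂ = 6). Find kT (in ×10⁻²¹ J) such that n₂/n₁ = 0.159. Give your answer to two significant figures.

0.94 ×10⁻²¹ J

n₂/n₁ = (g₂/g₁) exp[−(E₂−E₁)/kT] = 0.159.
⇒ (E₂−E₁)/kT = ln((6/1)/0.159) = ln(37.74) = 3.631.
kT = 3.41 ×10⁻²¹ J / 3.631 = 0.94 ×10⁻²¹ J.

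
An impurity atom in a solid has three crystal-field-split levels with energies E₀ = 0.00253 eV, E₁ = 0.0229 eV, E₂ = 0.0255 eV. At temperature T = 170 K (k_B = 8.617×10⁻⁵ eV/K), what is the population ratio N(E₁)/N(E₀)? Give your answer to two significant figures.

0.25

k_BT = 8.617×10⁻⁵ × 170 K = 0.01465 eV.
n₁/n₀ = exp[−(E₁−E₀)/kT] = exp(−(0.02037 eV)/(0.01465 eV)) = exp(-1.390) = 0.25.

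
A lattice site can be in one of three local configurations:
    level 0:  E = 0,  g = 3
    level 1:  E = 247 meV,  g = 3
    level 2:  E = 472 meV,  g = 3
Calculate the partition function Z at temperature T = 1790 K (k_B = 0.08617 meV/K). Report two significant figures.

Z = 3.7

k_BT = 0.08617 × 1790 K = 154.2 meV.
Eᵢ/kT = 0, 1.602, 3.061.
Z = Σ gᵢe^(−Eᵢ/kT) = 3·e^(−0) + 3·e^(−1.602) + 3·e^(−3.061) = 3.000 + 0.6045 + 0.1405 = 3.745.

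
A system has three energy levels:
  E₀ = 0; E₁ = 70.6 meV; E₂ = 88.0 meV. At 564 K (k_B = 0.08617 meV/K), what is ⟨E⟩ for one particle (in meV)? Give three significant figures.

k_BT = 0.08617 × 564 K = 48.600 meV.
Eᵢ/kT = 0, 1.4527, 1.8107.
Z = Σ e^(−Eᵢ/kT) = e^(−0) + e^(−1.4527) + e^(−1.8107) = 1.0000 + 0.23394 + 0.16354 = 1.3975.
⟨E⟩ = Σ Eᵢ e^(−Eᵢ/kT) / Z = (0·1.0000 + 70.6·0.23394 + 88.0·0.16354) / 1.3975 = 22.1 meV.

22.1 meV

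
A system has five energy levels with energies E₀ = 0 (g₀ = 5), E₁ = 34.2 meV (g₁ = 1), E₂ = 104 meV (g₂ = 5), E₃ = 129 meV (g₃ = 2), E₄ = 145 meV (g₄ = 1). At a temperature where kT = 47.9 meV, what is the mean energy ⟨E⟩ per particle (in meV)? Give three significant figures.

16.1 meV

Eᵢ/kT = 0, 0.71399, 2.1712, 2.6931, 3.0271.
Z = Σ gᵢe^(−Eᵢ/kT) = 5·e^(−0) + 1·e^(−0.71399) + 5·e^(−2.1712) + 2·e^(−2.6931) + 1·e^(−3.0271) = 5.0000 + 0.48969 + 0.57020 + 0.13534 + 0.048456 = 6.2437.
⟨E⟩ = Σ Eᵢ gᵢe^(−Eᵢ/kT) / Z = (0·5.0000 + 34.2·0.48969 + 104·0.57020 + 129·0.13534 + 145·0.048456) / 6.2437 = 16.1 meV.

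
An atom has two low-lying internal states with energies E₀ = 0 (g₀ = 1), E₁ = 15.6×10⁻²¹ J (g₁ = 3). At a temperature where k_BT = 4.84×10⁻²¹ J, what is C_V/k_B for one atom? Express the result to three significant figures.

0.990

Eᵢ/kT = 0, 3.2231.
Z = Σ gᵢe^(−Eᵢ/kT) = 1·e^(−0) + 3·e^(−3.2231) = 1.0000 + 0.11949 = 1.1195.
⟨E⟩ = 1.6651, ⟨E²⟩ = 25.975.
C_V/k_B = (⟨E²⟩ − ⟨E⟩²)/(kT)² = (25.975 − 2.7726)/23.426 = 0.990.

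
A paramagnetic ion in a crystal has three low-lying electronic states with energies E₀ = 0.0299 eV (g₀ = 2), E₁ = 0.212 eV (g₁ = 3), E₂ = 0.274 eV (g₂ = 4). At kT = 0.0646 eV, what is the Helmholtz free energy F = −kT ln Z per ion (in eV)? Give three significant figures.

-0.0231 eV

Eᵢ/kT = 0.46285, 3.2817, 4.2415.
Z = Σ gᵢe^(−Eᵢ/kT) = 2·e^(−0.46285) + 3·e^(−3.2817) + 4·e^(−4.2415) = 1.2590 + 0.11269 + 0.057544 = 1.4292.
F = −kT ln Z = −0.0646 × ln(1.4292) = −0.0646 × 0.35711 = -0.0231 eV.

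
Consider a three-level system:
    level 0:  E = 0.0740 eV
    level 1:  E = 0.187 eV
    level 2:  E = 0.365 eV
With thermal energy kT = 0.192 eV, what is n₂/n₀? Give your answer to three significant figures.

n₂/n₀ = exp[−(E₂−E₀)/kT] = exp(−(0.2910 eV)/(0.192 eV)) = exp(-1.5156) = 0.220.

0.220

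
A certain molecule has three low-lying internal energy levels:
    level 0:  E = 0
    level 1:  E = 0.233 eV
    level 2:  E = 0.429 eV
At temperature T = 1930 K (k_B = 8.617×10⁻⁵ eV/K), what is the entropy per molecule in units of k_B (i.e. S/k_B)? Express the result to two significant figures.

k_BT = 8.617×10⁻⁵ × 1930 K = 0.1663 eV.
Eᵢ/kT = 0, 1.401, 2.580.
Z = Σ e^(−Eᵢ/kT) = e^(−0) + e^(−1.401) + e^(−2.580) = 1.000 + 0.2464 + 0.07577 = 1.322.
⟨E⟩ = Σ EᵢPᵢ = 0.06802 eV.
S/k_B = ln Z + ⟨E⟩/kT = ln(1.322) + 0.06802/0.1663 = 0.2791 + 0.4090 = 0.69.

0.69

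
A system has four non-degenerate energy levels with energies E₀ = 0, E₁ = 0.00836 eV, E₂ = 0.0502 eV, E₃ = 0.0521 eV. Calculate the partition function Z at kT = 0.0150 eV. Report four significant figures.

Z = 1.639

Eᵢ/kT = 0, 0.557333, 3.34667, 3.47333.
Z = Σ e^(−Eᵢ/kT) = e^(−0) + e^(−0.557333) + e^(−3.34667) + e^(−3.47333) = 1.00000 + 0.572735 + 0.0352014 + 0.0310136 = 1.63895.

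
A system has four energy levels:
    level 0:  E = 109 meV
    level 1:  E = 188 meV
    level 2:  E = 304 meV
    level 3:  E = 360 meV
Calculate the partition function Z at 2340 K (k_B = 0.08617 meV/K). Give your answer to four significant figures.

k_BT = 0.08617 × 2340 K = 201.638 meV.
Eᵢ/kT = 0.540573, 0.932364, 1.50765, 1.78538.
Z = Σ e^(−Eᵢ/kT) = e^(−0.540573) + e^(−0.932364) + e^(−1.50765) + e^(−1.78538) = 0.582414 + 0.393622 + 0.221430 + 0.167733 = 1.36520.

Z = 1.365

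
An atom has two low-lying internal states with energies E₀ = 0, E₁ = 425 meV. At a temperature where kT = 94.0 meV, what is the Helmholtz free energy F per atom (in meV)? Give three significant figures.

Eᵢ/kT = 0, 4.5213.
Z = Σ e^(−Eᵢ/kT) = e^(−0) + e^(−4.5213) = 1.0000 + 0.010875 = 1.0109.
F = −kT ln Z = −94.0 × ln(1.0109) = −94.0 × 0.010841 = -1.02 meV.

-1.02 meV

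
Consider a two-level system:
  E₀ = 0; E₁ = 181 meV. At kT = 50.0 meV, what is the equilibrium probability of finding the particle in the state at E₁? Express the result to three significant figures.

0.0261

Eᵢ/kT = 0, 3.6200.
Z = Σ e^(−Eᵢ/kT) = e^(−0) + e^(−3.6200) = 1.0000 + 0.026783 = 1.0268.
P₁ = e^(−E₁/kT) / Z = 0.026783/1.0268 = 0.0261.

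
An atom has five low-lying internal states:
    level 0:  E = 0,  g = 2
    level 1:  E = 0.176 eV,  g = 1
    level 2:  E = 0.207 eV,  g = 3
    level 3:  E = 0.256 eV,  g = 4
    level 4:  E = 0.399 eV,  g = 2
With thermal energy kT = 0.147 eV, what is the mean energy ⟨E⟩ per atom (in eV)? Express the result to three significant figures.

0.113 eV

Eᵢ/kT = 0, 1.1973, 1.4082, 1.7415, 2.7143.
Z = Σ gᵢe^(−Eᵢ/kT) = 2·e^(−0) + 1·e^(−1.1973) + 3·e^(−1.4082) + 4·e^(−1.7415) + 2·e^(−2.7143) = 2.0000 + 0.30201 + 0.73375 + 0.70103 + 0.13250 = 3.8693.
⟨E⟩ = Σ Eᵢ gᵢe^(−Eᵢ/kT) / Z = (0·2.0000 + 0.176·0.30201 + 0.207·0.73375 + 0.256·0.70103 + 0.399·0.13250) / 3.8693 = 0.113 eV.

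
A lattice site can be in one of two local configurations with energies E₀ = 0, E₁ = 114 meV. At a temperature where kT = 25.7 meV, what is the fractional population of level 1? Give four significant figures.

Eᵢ/kT = 0, 4.43580.
Z = Σ e^(−Eᵢ/kT) = e^(−0) + e^(−4.43580) = 1.00000 + 0.0118456 = 1.01185.
P₁ = e^(−E₁/kT) / Z = 0.0118456/1.01185 = 0.01171.

0.01171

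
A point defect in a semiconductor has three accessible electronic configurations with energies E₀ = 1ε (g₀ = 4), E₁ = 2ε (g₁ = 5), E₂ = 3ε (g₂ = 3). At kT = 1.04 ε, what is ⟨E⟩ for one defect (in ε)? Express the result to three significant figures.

Eᵢ/kT = 0.96154, 1.9231, 2.8846.
Z = Σ gᵢe^(−Eᵢ/kT) = 4·e^(−0.96154) + 5·e^(−1.9231) + 3·e^(−2.8846) = 1.5292 + 0.73077 + 0.16763 = 2.4276.
⟨E⟩ = Σ Eᵢ gᵢe^(−Eᵢ/kT) / Z = (1·1.5292 + 2·0.73077 + 3·0.16763) / 2.4276 = 1.44 ε.

1.44 ε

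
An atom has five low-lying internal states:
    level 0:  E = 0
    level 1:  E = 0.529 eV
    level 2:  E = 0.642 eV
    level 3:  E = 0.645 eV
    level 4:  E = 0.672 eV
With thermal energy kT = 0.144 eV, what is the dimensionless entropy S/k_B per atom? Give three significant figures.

Eᵢ/kT = 0, 3.6736, 4.4583, 4.4792, 4.6667.
Z = Σ e^(−Eᵢ/kT) = e^(−0) + e^(−3.6736) + e^(−4.4583) + e^(−4.4792) + e^(−4.6667) = 1.0000 + 0.025385 + 0.011582 + 0.011342 + 0.0094032 = 1.0577.
⟨E⟩ = Σ EᵢPᵢ = 0.032617 eV.
S/k_B = ln Z + ⟨E⟩/kT = ln(1.0577) + 0.032617/0.144 = 0.056097 + 0.22651 = 0.283.

0.283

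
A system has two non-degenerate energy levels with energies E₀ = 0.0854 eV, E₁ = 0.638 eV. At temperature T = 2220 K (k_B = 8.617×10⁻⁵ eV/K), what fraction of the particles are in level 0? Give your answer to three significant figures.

0.947

k_BT = 8.617×10⁻⁵ × 2220 K = 0.19130 eV.
Eᵢ/kT = 0.44642, 3.3351.
Z = Σ e^(−Eᵢ/kT) = e^(−0.44642) + e^(−3.3351) = 0.63991 + 0.035611 = 0.67552.
P₀ = e^(−E₀/kT) / Z = 0.63991/0.67552 = 0.947.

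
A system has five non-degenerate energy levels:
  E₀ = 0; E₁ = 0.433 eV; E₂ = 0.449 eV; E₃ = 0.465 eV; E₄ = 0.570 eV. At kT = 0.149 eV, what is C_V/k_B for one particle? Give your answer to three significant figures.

Eᵢ/kT = 0, 2.9060, 3.0134, 3.1208, 3.8255.
Z = Σ e^(−Eᵢ/kT) = e^(−0) + e^(−2.9060) + e^(−3.0134) + e^(−3.1208) + e^(−3.8255) = 1.0000 + 0.054694 + 0.049124 + 0.044122 + 0.021808 = 1.1697.
⟨E⟩ = 0.067271 eV, ⟨E²⟩ = 0.031447 eV².
C_V/k_B = (⟨E²⟩ − ⟨E⟩²)/(kT)² = (0.031447 − 0.0045254)/0.022201 = 1.21.

1.21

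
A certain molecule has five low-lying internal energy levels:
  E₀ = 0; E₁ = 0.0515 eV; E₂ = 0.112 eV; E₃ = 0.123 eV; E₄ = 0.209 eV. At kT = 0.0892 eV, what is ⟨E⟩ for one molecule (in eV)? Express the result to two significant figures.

0.051 eV

Eᵢ/kT = 0, 0.5774, 1.256, 1.379, 2.343.
Z = Σ e^(−Eᵢ/kT) = e^(−0) + e^(−0.5774) + e^(−1.256) + e^(−1.379) + e^(−2.343) = 1.000 + 0.5614 + 0.2848 + 0.2518 + 0.09604 = 2.194.
⟨E⟩ = Σ Eᵢ e^(−Eᵢ/kT) / Z = (0·1.000 + 0.0515·0.5614 + 0.112·0.2848 + 0.123·0.2518 + 0.209·0.09604) / 2.194 = 0.051 eV.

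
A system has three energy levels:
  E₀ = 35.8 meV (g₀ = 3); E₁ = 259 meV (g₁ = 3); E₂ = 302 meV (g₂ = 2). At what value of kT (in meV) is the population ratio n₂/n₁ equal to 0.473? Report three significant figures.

n₂/n₁ = (g₂/g₁) exp[−(E₂−E₁)/kT] = 0.473.
⇒ (E₂−E₁)/kT = ln((2/3)/0.473) = ln(1.4094) = 0.34316.
kT = 43 meV / 0.34316 = 125 meV.

125 meV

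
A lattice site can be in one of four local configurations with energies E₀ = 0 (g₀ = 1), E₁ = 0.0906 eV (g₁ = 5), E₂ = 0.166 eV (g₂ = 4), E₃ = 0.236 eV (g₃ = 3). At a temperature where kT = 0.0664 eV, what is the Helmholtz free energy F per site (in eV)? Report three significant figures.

-0.0657 eV

Eᵢ/kT = 0, 1.3645, 2.5000, 3.5542.
Z = Σ gᵢe^(−Eᵢ/kT) = 1·e^(−0) + 5·e^(−1.3645) + 4·e^(−2.5000) + 3·e^(−3.5542) = 1.0000 + 1.2775 + 0.32834 + 0.085813 = 2.6917.
F = −kT ln Z = −0.0664 × ln(2.6917) = −0.0664 × 0.99017 = -0.0657 eV.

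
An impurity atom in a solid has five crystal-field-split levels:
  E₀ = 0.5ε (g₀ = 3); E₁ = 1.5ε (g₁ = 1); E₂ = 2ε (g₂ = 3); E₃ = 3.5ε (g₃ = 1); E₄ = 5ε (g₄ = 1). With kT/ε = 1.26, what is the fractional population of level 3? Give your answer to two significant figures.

Eᵢ/kT = 0.3968, 1.190, 1.587, 2.778, 3.968.
Z = Σ gᵢe^(−Eᵢ/kT) = 3·e^(−0.3968) + 1·e^(−1.190) + 3·e^(−1.587) + 1·e^(−2.778) + 1·e^(−3.968) = 2.017 + 0.3042 + 0.6136 + 0.06216 + 0.01891 = 3.016.
P₃ = g₃ e^(−E₃/kT) / Z = 0.06216/3.016 = 0.021.

0.021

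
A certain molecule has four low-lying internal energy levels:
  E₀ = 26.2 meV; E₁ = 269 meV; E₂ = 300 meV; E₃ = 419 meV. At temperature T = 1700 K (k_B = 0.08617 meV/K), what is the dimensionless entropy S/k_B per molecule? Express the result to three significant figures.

0.903

k_BT = 0.08617 × 1700 K = 146.49 meV.
Eᵢ/kT = 0.17885, 1.8363, 2.0479, 2.8603.
Z = Σ e^(−Eᵢ/kT) = e^(−0.17885) + e^(−1.8363) + e^(−2.0479) + e^(−2.8603) = 0.83623 + 0.15941 + 0.12901 + 0.057252 = 1.1819.
⟨E⟩ = Σ EᵢPᵢ = 107.86 meV.
S/k_B = ln Z + ⟨E⟩/kT = ln(1.1819) + 107.86/146.49 = 0.16712 + 0.73630 = 0.903.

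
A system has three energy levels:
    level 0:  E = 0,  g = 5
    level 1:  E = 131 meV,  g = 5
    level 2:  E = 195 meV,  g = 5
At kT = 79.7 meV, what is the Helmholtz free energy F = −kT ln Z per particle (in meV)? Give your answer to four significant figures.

Eᵢ/kT = 0, 1.64366, 2.44668.
Z = Σ gᵢe^(−Eᵢ/kT) = 5·e^(−0) + 5·e^(−1.64366) + 5·e^(−2.44668) = 5.00000 + 0.966357 + 0.432903 = 6.39926.
F = −kT ln Z = −79.7 × ln(6.39926) = −79.7 × 1.85618 = -147.9 meV.

-147.9 meV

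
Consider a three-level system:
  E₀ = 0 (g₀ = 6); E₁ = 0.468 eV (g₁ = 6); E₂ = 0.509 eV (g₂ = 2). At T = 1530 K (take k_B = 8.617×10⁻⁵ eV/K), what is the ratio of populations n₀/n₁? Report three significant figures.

34.8

k_BT = 8.617×10⁻⁵ × 1530 K = 0.13184 eV.
n₀/n₁ = (g₀/g₁) exp[−(E₀−E₁)/kT] = (6/6) × exp(−(-0.468 eV)/(0.13184 eV)) = (6/6) × exp(3.5498) = 34.8.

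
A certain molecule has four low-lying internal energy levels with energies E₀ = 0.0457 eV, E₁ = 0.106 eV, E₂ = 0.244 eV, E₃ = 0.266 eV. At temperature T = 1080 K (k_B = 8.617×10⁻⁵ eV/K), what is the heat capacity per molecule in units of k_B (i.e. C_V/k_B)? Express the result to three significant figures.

0.520

k_BT = 8.617×10⁻⁵ × 1080 K = 0.093064 eV.
Eᵢ/kT = 0.49106, 1.1390, 2.6219, 2.8582.
Z = Σ e^(−Eᵢ/kT) = e^(−0.49106) + e^(−1.1390) + e^(−2.6219) + e^(−2.8582) = 0.61198 + 0.32014 + 0.072665 + 0.057372 = 1.0622.
⟨E⟩ = 0.089337 eV, ⟨E²⟩ = 0.012484 eV².
C_V/k_B = (⟨E²⟩ − ⟨E⟩²)/(kT)² = (0.012484 − 0.0079811)/0.0086609 = 0.520.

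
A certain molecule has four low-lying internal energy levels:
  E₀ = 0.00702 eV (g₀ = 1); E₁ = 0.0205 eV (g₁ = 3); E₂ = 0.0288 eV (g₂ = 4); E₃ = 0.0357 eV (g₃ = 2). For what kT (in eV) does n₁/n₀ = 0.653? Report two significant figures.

0.0088 eV

n₁/n₀ = (g₁/g₀) exp[−(E₁−E₀)/kT] = 0.653.
⇒ (E₁−E₀)/kT = ln((3/1)/0.653) = ln(4.594) = 1.525.
kT = 0.01348 eV / 1.525 = 0.0088 eV.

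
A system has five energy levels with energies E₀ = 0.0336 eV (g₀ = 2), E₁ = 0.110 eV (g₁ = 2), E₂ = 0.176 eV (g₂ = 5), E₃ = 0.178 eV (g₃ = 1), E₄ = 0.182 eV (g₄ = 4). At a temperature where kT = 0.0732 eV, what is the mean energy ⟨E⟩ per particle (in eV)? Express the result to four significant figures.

0.09574 eV

Eᵢ/kT = 0.459016, 1.50273, 2.40437, 2.43169, 2.48634.
Z = Σ gᵢe^(−Eᵢ/kT) = 2·e^(−0.459016) + 2·e^(−1.50273) + 5·e^(−2.40437) + 1·e^(−2.43169) + 4·e^(−2.48634) = 1.26381 + 0.445044 + 0.451612 + 0.0878882 + 0.332856 = 2.58121.
⟨E⟩ = Σ Eᵢ gᵢe^(−Eᵢ/kT) / Z = (0.0336·1.26381 + 0.110·0.445044 + 0.176·0.451612 + 0.178·0.0878882 + 0.182·0.332856) / 2.58121 = 0.09574 eV.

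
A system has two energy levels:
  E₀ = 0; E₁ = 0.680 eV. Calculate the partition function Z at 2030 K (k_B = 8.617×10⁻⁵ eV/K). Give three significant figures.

Z = 1.02

k_BT = 8.617×10⁻⁵ × 2030 K = 0.17493 eV.
Eᵢ/kT = 0, 3.8873.
Z = Σ e^(−Eᵢ/kT) = e^(−0) + e^(−3.8873) = 1.0000 + 0.020501 = 1.0205.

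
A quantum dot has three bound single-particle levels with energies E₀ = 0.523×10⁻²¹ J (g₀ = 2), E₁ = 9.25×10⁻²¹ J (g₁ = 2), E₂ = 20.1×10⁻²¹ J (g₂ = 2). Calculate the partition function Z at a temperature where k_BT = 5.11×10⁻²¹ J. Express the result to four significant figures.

Eᵢ/kT = 0.102348, 1.81018, 3.93346.
Z = Σ gᵢe^(−Eᵢ/kT) = 2·e^(−0.102348) + 2·e^(−1.81018) + 2·e^(−3.93346) = 1.80543 + 0.327249 + 0.0391516 = 2.17183.

Z = 2.172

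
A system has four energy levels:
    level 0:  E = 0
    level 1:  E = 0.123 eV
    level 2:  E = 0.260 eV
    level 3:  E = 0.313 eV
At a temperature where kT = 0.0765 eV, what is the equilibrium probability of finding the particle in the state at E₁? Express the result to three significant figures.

0.160

Eᵢ/kT = 0, 1.6078, 3.3987, 4.0915.
Z = Σ e^(−Eᵢ/kT) = e^(−0) + e^(−1.6078) + e^(−3.3987) + e^(−4.0915) = 1.0000 + 0.20033 + 0.033417 + 0.016714 = 1.2505.
P₁ = e^(−E₁/kT) / Z = 0.20033/1.2505 = 0.160.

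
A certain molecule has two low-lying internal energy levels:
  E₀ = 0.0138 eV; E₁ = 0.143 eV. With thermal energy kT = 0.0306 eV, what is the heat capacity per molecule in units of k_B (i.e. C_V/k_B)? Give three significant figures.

0.254

Eᵢ/kT = 0.45098, 4.6732.
Z = Σ e^(−Eᵢ/kT) = e^(−0.45098) + e^(−4.6732) = 0.63700 + 0.0093423 = 0.64634.
⟨E⟩ = 0.015668 eV, ⟨E²⟩ = 0.00048326 eV².
C_V/k_B = (⟨E²⟩ − ⟨E⟩²)/(kT)² = (0.00048326 − 0.00024549)/0.00093636 = 0.254.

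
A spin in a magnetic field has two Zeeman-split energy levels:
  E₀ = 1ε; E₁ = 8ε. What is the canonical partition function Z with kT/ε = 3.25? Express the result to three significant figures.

Eᵢ/kT = 0.30769, 2.4615.
Z = Σ e^(−Eᵢ/kT) = e^(−0.30769) + e^(−2.4615) = 0.73514 + 0.085307 = 0.82045.

Z = 0.820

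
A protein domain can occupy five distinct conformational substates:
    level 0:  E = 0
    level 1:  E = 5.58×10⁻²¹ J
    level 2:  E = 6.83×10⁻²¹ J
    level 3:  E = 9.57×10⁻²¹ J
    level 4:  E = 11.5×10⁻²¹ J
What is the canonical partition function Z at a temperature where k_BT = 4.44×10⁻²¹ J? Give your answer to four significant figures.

Eᵢ/kT = 0, 1.25676, 1.53829, 2.15541, 2.59009.
Z = Σ e^(−Eᵢ/kT) = e^(−0) + e^(−1.25676) + e^(−1.53829) + e^(−2.15541) + e^(−2.59009) = 1.00000 + 0.284575 + 0.214748 + 0.115856 + 0.0750133 = 1.69019.

Z = 1.690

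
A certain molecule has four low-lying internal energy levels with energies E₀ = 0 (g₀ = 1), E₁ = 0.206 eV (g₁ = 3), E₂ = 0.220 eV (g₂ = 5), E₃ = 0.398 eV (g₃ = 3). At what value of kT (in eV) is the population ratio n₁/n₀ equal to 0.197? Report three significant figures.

0.0756 eV

n₁/n₀ = (g₁/g₀) exp[−(E₁−E₀)/kT] = 0.197.
⇒ (E₁−E₀)/kT = ln((3/1)/0.197) = ln(15.228) = 2.7231.
kT = 0.206 eV / 2.7231 = 0.0756 eV.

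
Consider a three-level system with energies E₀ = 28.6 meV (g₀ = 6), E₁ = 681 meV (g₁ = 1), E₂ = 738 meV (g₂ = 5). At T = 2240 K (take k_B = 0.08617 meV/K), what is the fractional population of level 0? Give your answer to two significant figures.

0.97

k_BT = 0.08617 × 2240 K = 193.0 meV.
Eᵢ/kT = 0.1482, 3.528, 3.824.
Z = Σ gᵢe^(−Eᵢ/kT) = 6·e^(−0.1482) + 1·e^(−3.528) + 5·e^(−3.824) = 5.174 + 0.02936 + 0.1092 = 5.313.
P₀ = g₀ e^(−E₀/kT) / Z = 5.174/5.313 = 0.97.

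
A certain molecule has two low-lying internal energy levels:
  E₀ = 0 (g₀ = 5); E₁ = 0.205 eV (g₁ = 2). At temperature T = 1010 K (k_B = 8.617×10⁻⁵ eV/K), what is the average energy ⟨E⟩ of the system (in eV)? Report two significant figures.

k_BT = 8.617×10⁻⁵ × 1010 K = 0.08703 eV.
Eᵢ/kT = 0, 2.356.
Z = Σ gᵢe^(−Eᵢ/kT) = 5·e^(−0) + 2·e^(−2.356) = 5.000 + 0.1896 = 5.190.
⟨E⟩ = Σ Eᵢ gᵢe^(−Eᵢ/kT) / Z = (0·5.000 + 0.205·0.1896) / 5.190 = 0.0075 eV.

0.0075 eV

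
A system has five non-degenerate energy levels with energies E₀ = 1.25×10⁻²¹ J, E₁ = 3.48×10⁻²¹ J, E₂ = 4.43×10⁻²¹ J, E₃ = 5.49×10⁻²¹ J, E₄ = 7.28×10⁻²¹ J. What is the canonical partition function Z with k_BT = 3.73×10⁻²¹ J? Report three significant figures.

Eᵢ/kT = 0.33512, 0.93298, 1.1877, 1.4718, 1.9517.
Z = Σ e^(−Eᵢ/kT) = e^(−0.33512) + e^(−0.93298) + e^(−1.1877) + e^(−1.4718) + e^(−1.9517) = 0.71525 + 0.39338 + 0.30492 + 0.22951 + 0.14203 = 1.7851.

Z = 1.79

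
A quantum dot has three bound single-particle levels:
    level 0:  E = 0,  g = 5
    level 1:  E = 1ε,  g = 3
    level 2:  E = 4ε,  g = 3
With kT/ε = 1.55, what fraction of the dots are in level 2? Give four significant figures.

0.03340

Eᵢ/kT = 0, 0.645161, 2.58065.
Z = Σ gᵢe^(−Eᵢ/kT) = 5·e^(−0) + 3·e^(−0.645161) + 3·e^(−2.58065) = 5.00000 + 1.57373 + 0.227174 = 6.80090.
P₂ = g₂ e^(−E₂/kT) / Z = 0.227174/6.80090 = 0.03340.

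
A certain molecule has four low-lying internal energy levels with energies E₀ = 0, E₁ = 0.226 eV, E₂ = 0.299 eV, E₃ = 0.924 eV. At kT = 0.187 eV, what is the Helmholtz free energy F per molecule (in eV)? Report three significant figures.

-0.0768 eV

Eᵢ/kT = 0, 1.2086, 1.5989, 4.9412.
Z = Σ e^(−Eᵢ/kT) = e^(−0) + e^(−1.2086) + e^(−1.5989) + e^(−4.9412) = 1.0000 + 0.29862 + 0.20212 + 0.0071460 = 1.5079.
F = −kT ln Z = −0.187 × ln(1.5079) = −0.187 × 0.41072 = -0.0768 eV.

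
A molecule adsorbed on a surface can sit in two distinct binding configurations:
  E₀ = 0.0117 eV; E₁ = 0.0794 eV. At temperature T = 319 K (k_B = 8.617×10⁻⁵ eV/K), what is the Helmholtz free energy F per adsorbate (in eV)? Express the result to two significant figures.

k_BT = 8.617×10⁻⁵ × 319 K = 0.02749 eV.
Eᵢ/kT = 0.4256, 2.888.
Z = Σ e^(−Eᵢ/kT) = e^(−0.4256) + e^(−2.888) = 0.6534 + 0.05569 = 0.7091.
F = −kT ln Z = −0.02749 × ln(0.7091) = −0.02749 × -0.3438 = 0.0095 eV.

0.0095 eV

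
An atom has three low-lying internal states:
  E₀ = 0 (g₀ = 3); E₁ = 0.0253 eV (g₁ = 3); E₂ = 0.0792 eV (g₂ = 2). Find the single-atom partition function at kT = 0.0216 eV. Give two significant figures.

Z = 4.0

Eᵢ/kT = 0, 1.171, 3.667.
Z = Σ gᵢe^(−Eᵢ/kT) = 3·e^(−0) + 3·e^(−1.171) + 2·e^(−3.667) = 3.000 + 0.9302 + 0.05111 = 3.981.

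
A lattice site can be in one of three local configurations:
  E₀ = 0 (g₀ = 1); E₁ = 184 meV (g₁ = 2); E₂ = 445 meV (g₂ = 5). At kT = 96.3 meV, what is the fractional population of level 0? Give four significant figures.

0.7434

Eᵢ/kT = 0, 1.91070, 4.62098.
Z = Σ gᵢe^(−Eᵢ/kT) = 1·e^(−0) + 2·e^(−1.91070) + 5·e^(−4.62098) = 1.00000 + 0.295954 + 0.0492157 = 1.34517.
P₀ = g₀ e^(−E₀/kT) / Z = 1.00000/1.34517 = 0.7434.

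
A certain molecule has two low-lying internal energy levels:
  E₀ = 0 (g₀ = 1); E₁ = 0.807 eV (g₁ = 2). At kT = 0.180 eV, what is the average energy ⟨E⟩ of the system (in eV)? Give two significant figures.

Eᵢ/kT = 0, 4.483.
Z = Σ gᵢe^(−Eᵢ/kT) = 1·e^(−0) + 2·e^(−4.483) = 1.000 + 0.02260 = 1.023.
⟨E⟩ = Σ Eᵢ gᵢe^(−Eᵢ/kT) / Z = (0·1.000 + 0.807·0.02260) / 1.023 = 0.018 eV.

0.018 eV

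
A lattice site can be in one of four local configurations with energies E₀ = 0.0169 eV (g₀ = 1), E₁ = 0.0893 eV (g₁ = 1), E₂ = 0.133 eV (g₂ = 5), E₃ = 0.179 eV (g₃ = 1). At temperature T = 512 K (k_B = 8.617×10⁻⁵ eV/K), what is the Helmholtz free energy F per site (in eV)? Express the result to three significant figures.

-0.00325 eV

k_BT = 8.617×10⁻⁵ × 512 K = 0.044119 eV.
Eᵢ/kT = 0.38305, 2.0241, 3.0146, 4.0572.
Z = Σ gᵢe^(−Eᵢ/kT) = 1·e^(−0.38305) + 1·e^(−2.0241) + 5·e^(−3.0146) + 1·e^(−4.0572) = 0.68178 + 0.13211 + 0.24533 + 0.017297 = 1.0765.
F = −kT ln Z = −0.044119 × ln(1.0765) = −0.044119 × 0.073715 = -0.00325 eV.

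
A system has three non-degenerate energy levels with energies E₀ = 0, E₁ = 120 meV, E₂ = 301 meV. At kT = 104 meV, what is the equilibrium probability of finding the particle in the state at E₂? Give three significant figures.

0.0404

Eᵢ/kT = 0, 1.1538, 2.8942.
Z = Σ e^(−Eᵢ/kT) = e^(−0) + e^(−1.1538) + e^(−2.8942) = 1.0000 + 0.31544 + 0.055343 = 1.3708.
P₂ = e^(−E₂/kT) / Z = 0.055343/1.3708 = 0.0404.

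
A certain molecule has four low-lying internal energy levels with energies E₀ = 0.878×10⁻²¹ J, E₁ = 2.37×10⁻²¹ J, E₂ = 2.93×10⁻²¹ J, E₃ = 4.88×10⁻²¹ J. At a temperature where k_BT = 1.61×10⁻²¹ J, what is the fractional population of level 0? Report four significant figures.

Eᵢ/kT = 0.545342, 1.47205, 1.81988, 3.03106.
Z = Σ e^(−Eᵢ/kT) = e^(−0.545342) + e^(−1.47205) + e^(−1.81988) + e^(−3.03106) = 0.579644 + 0.229455 + 0.162045 + 0.0482645 = 1.01941.
P₀ = e^(−E₀/kT) / Z = 0.579644/1.01941 = 0.5686.

0.5686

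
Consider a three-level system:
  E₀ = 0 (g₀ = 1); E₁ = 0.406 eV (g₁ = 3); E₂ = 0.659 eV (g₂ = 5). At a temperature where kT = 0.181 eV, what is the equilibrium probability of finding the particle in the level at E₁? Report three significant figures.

0.220

Eᵢ/kT = 0, 2.2431, 3.6409.
Z = Σ gᵢe^(−Eᵢ/kT) = 1·e^(−0) + 3·e^(−2.2431) + 5·e^(−3.6409) = 1.0000 + 0.31839 + 0.13114 = 1.4495.
P₁ = g₁ e^(−E₁/kT) / Z = 0.31839/1.4495 = 0.220.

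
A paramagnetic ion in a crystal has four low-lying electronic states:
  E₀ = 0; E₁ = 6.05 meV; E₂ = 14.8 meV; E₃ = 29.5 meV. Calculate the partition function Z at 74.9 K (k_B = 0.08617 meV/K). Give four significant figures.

k_BT = 0.08617 × 74.9 K = 6.45413 meV.
Eᵢ/kT = 0, 0.937384, 2.29311, 4.57072.
Z = Σ e^(−Eᵢ/kT) = e^(−0) + e^(−0.937384) + e^(−2.29311) + e^(−4.57072) = 1.00000 + 0.391651 + 0.100952 + 0.0103505 = 1.50295.

Z = 1.503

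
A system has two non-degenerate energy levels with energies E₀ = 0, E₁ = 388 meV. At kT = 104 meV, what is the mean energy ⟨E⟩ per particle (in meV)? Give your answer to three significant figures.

9.08 meV

Eᵢ/kT = 0, 3.7308.
Z = Σ e^(−Eᵢ/kT) = e^(−0) + e^(−3.7308) = 1.0000 + 0.023974 = 1.0240.
⟨E⟩ = Σ Eᵢ e^(−Eᵢ/kT) / Z = (0·1.0000 + 388·0.023974) / 1.0240 = 9.08 meV.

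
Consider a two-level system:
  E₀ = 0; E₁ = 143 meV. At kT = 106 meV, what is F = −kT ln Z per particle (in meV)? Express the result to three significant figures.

Eᵢ/kT = 0, 1.3491.
Z = Σ e^(−Eᵢ/kT) = e^(−0) + e^(−1.3491) = 1.0000 + 0.25947 = 1.2595.
F = −kT ln Z = −106 × ln(1.2595) = −106 × 0.23071 = -24.5 meV.

-24.5 meV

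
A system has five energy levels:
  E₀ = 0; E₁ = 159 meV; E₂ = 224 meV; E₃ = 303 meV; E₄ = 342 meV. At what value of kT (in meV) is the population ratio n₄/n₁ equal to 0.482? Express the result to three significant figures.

251 meV

n₄/n₁ = exp[−(E₄−E₁)/kT] = 0.482.
⇒ (E₄−E₁)/kT = ln(1/0.482) = ln(2.0747) = 0.72982.
kT = 183 meV / 0.72982 = 251 meV.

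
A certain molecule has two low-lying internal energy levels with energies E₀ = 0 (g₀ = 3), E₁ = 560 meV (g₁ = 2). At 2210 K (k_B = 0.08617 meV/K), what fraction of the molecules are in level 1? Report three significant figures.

0.0340

k_BT = 0.08617 × 2210 K = 190.44 meV.
Eᵢ/kT = 0, 2.9406.
Z = Σ gᵢe^(−Eᵢ/kT) = 3·e^(−0) + 2·e^(−2.9406) = 3.0000 + 0.10567 = 3.1057.
P₁ = g₁ e^(−E₁/kT) / Z = 0.10567/3.1057 = 0.0340.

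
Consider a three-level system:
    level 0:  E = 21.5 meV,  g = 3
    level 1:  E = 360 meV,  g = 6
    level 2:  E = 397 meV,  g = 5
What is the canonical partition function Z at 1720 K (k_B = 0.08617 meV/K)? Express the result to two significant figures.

k_BT = 0.08617 × 1720 K = 148.2 meV.
Eᵢ/kT = 0.1451, 2.429, 2.679.
Z = Σ gᵢe^(−Eᵢ/kT) = 3·e^(−0.1451) + 6·e^(−2.429) + 5·e^(−2.679) = 2.595 + 0.5287 + 0.3432 = 3.467.

Z = 3.5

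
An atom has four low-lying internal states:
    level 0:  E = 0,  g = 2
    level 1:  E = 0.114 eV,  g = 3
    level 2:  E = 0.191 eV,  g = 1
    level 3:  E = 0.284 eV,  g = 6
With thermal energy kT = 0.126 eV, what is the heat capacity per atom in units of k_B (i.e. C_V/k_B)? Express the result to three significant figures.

0.664

Eᵢ/kT = 0, 0.90476, 1.5159, 2.2540.
Z = Σ gᵢe^(−Eᵢ/kT) = 2·e^(−0) + 3·e^(−0.90476) + 1·e^(−1.5159) + 6·e^(−2.2540) = 2.0000 + 1.2139 + 0.21961 + 0.62987 = 4.0634.
⟨E⟩ = 0.088402 eV, ⟨E²⟩ = 0.018357 eV².
C_V/k_B = (⟨E²⟩ − ⟨E⟩²)/(kT)² = (0.018357 − 0.0078149)/0.015876 = 0.664.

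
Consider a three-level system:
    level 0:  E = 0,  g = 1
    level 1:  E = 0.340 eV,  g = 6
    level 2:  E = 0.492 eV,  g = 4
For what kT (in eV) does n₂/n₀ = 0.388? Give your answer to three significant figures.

0.211 eV

n₂/n₀ = (g₂/g₀) exp[−(E₂−E₀)/kT] = 0.388.
⇒ (E₂−E₀)/kT = ln((4/1)/0.388) = ln(10.309) = 2.3330.
kT = 0.492 eV / 2.3330 = 0.211 eV.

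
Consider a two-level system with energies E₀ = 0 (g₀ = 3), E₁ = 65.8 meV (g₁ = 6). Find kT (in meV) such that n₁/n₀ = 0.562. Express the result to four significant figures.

51.84 meV

n₁/n₀ = (g₁/g₀) exp[−(E₁−E₀)/kT] = 0.562.
⇒ (E₁−E₀)/kT = ln((6/3)/0.562) = ln(3.55872) = 1.26940.
kT = 65.8 meV / 1.26940 = 51.84 meV.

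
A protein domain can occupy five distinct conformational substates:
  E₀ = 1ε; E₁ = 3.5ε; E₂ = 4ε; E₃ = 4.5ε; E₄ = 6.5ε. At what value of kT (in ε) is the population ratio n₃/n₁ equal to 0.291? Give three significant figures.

n₃/n₁ = exp[−(E₃−E₁)/kT] = 0.291.
⇒ (E₃−E₁)/kT = ln(1/0.291) = ln(3.4364) = 1.2344.
kT = 1.0ε / 1.2344 = 0.810 ε.

0.810 ε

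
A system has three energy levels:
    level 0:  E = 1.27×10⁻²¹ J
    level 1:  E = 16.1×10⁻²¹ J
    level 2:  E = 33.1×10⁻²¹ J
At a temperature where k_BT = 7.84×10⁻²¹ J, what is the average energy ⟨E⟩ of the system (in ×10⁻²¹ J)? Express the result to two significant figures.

3.7 ×10⁻²¹ J

Eᵢ/kT = 0.1620, 2.054, 4.222.
Z = Σ e^(−Eᵢ/kT) = e^(−0.1620) + e^(−2.054) + e^(−4.222) = 0.8504 + 0.1282 + 0.01467 = 0.9933.
⟨E⟩ = Σ Eᵢ e^(−Eᵢ/kT) / Z = (1.27·0.8504 + 16.1·0.1282 + 33.1·0.01467) / 0.9933 = 3.7 ×10⁻²¹ J.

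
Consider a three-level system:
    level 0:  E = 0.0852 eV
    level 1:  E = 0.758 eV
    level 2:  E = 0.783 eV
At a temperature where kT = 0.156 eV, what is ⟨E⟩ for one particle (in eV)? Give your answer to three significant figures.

Eᵢ/kT = 0.54615, 4.8590, 5.0192.
Z = Σ e^(−Eᵢ/kT) = e^(−0.54615) + e^(−4.8590) + e^(−5.0192) = 0.57918 + 0.0077582 + 0.0066098 = 0.59355.
⟨E⟩ = Σ Eᵢ e^(−Eᵢ/kT) / Z = (0.0852·0.57918 + 0.758·0.0077582 + 0.783·0.0066098) / 0.59355 = 0.102 eV.

0.102 eV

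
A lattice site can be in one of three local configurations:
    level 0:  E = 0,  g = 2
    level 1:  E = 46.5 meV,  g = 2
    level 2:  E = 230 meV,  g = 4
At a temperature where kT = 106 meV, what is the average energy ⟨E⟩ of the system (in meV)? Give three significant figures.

Eᵢ/kT = 0, 0.43868, 2.1698.
Z = Σ gᵢe^(−Eᵢ/kT) = 2·e^(−0) + 2·e^(−0.43868) + 4·e^(−2.1698) = 2.0000 + 1.2898 + 0.45680 = 3.7466.
⟨E⟩ = Σ Eᵢ gᵢe^(−Eᵢ/kT) / Z = (0·2.0000 + 46.5·1.2898 + 230·0.45680) / 3.7466 = 44.1 meV.

44.1 meV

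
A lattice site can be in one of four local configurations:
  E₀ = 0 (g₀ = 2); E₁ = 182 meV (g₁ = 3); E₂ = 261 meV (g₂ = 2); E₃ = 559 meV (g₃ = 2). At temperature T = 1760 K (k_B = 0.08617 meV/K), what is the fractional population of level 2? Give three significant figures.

k_BT = 0.08617 × 1760 K = 151.66 meV.
Eᵢ/kT = 0, 1.2001, 1.7210, 3.6859.
Z = Σ gᵢe^(−Eᵢ/kT) = 2·e^(−0) + 3·e^(−1.2001) + 2·e^(−1.7210) + 2·e^(−3.6859) = 2.0000 + 0.90349 + 0.35777 + 0.050149 = 3.3114.
P₂ = g₂ e^(−E₂/kT) / Z = 0.35777/3.3114 = 0.108.

0.108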